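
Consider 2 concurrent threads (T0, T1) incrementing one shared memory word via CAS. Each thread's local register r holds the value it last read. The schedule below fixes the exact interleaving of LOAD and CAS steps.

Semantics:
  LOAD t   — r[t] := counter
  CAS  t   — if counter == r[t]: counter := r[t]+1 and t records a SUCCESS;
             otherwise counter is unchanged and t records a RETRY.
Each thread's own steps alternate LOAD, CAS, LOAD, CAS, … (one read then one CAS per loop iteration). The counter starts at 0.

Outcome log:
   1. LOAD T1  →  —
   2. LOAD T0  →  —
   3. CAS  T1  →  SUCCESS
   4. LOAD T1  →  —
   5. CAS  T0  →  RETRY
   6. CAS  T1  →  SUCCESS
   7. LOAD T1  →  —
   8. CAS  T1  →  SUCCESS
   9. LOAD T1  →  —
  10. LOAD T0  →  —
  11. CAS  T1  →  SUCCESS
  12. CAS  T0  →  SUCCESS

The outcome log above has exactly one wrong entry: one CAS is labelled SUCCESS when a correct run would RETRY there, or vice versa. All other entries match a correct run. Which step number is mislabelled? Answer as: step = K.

step = 12

Reference trace:
#1 T1 reads 0
#2 T0 reads 0
#3 T1 CAS(0→1) writes; counter now 1
#4 T1 reads 1
#5 T0 CAS(0→1) fails; counter now 1
#6 T1 CAS(1→2) writes; counter now 2
#7 T1 reads 2
#8 T1 CAS(2→3) writes; counter now 3
#9 T1 reads 3
#10 T0 reads 3
#11 T1 CAS(3→4) writes; counter now 4
#12 T0 CAS(3→4) fails; counter now 4
Flip is step 12.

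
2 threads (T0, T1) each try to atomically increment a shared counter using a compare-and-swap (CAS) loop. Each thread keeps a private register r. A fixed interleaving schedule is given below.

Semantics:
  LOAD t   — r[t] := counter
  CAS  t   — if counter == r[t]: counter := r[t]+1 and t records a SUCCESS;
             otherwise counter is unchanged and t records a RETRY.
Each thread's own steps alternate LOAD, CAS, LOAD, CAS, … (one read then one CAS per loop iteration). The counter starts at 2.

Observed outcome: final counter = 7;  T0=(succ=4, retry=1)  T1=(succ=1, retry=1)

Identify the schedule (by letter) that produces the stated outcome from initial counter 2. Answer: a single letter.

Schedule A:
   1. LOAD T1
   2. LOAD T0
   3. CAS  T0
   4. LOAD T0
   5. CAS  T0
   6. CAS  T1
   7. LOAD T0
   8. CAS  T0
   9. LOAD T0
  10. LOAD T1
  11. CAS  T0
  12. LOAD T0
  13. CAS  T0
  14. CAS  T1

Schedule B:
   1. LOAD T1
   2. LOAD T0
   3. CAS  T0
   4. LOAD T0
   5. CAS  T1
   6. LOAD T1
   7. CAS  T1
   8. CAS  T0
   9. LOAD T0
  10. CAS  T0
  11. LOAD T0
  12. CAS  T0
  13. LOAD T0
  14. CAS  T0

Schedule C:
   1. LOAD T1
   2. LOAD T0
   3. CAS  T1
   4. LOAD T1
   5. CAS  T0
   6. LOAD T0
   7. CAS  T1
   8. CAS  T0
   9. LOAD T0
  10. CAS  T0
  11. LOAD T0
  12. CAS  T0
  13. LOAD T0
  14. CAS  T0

Run B:
[1] T1.load  rd  (counter 2, T1.r 2)
[2] T0.load  rd  (counter 2, T0.r 2)
[3] T0.cas  hit  (counter 3, T0.r 2)
[4] T0.load  rd  (counter 3, T0.r 3)
[5] T1.cas  miss  (counter 3, T1.r 2)
[6] T1.load  rd  (counter 3, T1.r 3)
[7] T1.cas  hit  (counter 4, T1.r 3)
[8] T0.cas  miss  (counter 4, T0.r 3)
[9] T0.load  rd  (counter 4, T0.r 4)
[10] T0.cas  hit  (counter 5, T0.r 4)
[11] T0.load  rd  (counter 5, T0.r 5)
[12] T0.cas  hit  (counter 6, T0.r 5)
[13] T0.load  rd  (counter 6, T0.r 6)
[14] T0.cas  hit  (counter 7, T0.r 6)

B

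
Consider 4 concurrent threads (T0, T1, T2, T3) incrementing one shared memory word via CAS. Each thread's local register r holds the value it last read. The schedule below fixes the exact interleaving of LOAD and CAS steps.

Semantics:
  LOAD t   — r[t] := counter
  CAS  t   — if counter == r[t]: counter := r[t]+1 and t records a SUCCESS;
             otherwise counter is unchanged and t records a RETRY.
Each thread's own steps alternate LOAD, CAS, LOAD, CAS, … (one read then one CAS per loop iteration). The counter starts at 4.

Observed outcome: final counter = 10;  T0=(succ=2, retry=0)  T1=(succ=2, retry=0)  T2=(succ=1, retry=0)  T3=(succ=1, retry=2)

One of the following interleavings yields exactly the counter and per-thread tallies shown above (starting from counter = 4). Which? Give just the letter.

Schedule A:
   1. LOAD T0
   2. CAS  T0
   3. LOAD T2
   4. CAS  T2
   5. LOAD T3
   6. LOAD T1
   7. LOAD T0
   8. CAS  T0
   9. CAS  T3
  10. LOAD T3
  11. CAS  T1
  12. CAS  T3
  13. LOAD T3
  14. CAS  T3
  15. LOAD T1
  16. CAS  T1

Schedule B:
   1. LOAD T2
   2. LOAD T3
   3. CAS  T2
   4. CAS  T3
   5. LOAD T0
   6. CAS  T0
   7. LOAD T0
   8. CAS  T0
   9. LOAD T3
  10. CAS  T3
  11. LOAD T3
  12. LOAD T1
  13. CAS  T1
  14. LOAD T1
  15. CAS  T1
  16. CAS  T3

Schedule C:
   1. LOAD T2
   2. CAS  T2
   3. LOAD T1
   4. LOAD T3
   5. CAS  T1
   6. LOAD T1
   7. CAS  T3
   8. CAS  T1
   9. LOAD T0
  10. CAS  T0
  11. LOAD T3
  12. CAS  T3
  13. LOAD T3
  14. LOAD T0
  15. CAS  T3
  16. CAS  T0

B

Tracing schedule B:
   1) LOAD T2:  M=4  r_T2=4
   2) LOAD T3:  M=4  r_T3=4
   3) CAS  T2:  M=5  r_T2=4 ✓
   4) CAS  T3:  M=5  r_T3=4 ✗
   5) LOAD T0:  M=5  r_T0=5
   6) CAS  T0:  M=6  r_T0=5 ✓
   7) LOAD T0:  M=6  r_T0=6
   8) CAS  T0:  M=7  r_T0=6 ✓
   9) LOAD T3:  M=7  r_T3=7
  10) CAS  T3:  M=8  r_T3=7 ✓
  11) LOAD T3:  M=8  r_T3=8
  12) LOAD T1:  M=8  r_T1=8
  13) CAS  T1:  M=9  r_T1=8 ✓
  14) LOAD T1:  M=9  r_T1=9
  15) CAS  T1:  M=10  r_T1=9 ✓
  16) CAS  T3:  M=10  r_T3=8 ✗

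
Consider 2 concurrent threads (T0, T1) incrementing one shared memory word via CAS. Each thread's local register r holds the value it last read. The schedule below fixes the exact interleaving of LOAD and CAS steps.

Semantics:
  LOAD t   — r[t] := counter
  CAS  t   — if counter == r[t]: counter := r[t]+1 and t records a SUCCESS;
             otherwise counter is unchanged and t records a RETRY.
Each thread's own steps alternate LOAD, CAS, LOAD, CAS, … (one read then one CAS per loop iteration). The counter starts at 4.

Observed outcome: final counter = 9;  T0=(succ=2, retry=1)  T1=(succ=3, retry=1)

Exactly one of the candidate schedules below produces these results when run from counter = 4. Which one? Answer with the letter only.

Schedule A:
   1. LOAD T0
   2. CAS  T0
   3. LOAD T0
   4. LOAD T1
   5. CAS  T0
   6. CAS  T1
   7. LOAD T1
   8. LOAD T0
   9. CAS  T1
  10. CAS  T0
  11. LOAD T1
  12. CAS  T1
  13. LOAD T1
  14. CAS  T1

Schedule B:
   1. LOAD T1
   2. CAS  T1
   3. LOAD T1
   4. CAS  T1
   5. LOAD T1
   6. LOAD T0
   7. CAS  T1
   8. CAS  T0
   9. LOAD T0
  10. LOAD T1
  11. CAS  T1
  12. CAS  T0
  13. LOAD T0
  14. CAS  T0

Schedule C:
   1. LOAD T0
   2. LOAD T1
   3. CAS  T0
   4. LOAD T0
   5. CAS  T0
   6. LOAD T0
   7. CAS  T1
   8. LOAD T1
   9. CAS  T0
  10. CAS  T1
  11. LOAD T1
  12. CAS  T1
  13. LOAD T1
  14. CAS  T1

A

Simulating candidate A:
#1 T0 reads 4
#2 T0 CAS(4→5) writes; counter now 5
#3 T0 reads 5
#4 T1 reads 5
#5 T0 CAS(5→6) writes; counter now 6
#6 T1 CAS(5→6) fails; counter now 6
#7 T1 reads 6
#8 T0 reads 6
#9 T1 CAS(6→7) writes; counter now 7
#10 T0 CAS(6→7) fails; counter now 7
#11 T1 reads 7
#12 T1 CAS(7→8) writes; counter now 8
#13 T1 reads 8
#14 T1 CAS(8→9) writes; counter now 9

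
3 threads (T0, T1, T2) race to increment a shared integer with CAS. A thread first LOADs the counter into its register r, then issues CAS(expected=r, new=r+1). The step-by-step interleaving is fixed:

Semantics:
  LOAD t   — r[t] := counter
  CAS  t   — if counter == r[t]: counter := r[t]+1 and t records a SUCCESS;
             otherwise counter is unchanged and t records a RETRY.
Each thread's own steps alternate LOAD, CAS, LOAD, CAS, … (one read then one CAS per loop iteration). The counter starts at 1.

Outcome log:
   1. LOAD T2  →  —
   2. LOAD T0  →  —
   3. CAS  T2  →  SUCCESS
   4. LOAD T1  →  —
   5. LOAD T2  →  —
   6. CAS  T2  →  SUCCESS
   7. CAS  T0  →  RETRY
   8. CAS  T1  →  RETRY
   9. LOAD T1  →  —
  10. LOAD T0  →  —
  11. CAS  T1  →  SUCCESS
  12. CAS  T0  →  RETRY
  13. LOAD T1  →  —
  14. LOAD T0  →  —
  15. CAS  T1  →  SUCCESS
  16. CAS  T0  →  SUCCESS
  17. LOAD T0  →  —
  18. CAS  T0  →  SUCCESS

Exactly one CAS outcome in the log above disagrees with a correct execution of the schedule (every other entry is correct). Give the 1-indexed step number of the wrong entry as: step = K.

step = 16

Correct run:
T2 LOAD — after: cnt=1, r=1 — load
T0 LOAD — after: cnt=1, r=1 — load
T2 CAS — after: cnt=2, r=1 — ok
T1 LOAD — after: cnt=2, r=2 — load
T2 LOAD — after: cnt=2, r=2 — load
T2 CAS — after: cnt=3, r=2 — ok
T0 CAS — after: cnt=3, r=1 — retry
T1 CAS — after: cnt=3, r=2 — retry
T1 LOAD — after: cnt=3, r=3 — load
T0 LOAD — after: cnt=3, r=3 — load
T1 CAS — after: cnt=4, r=3 — ok
T0 CAS — after: cnt=4, r=3 — retry
T1 LOAD — after: cnt=4, r=4 — load
T0 LOAD — after: cnt=4, r=4 — load
T1 CAS — after: cnt=5, r=4 — ok
T0 CAS — after: cnt=5, r=4 — retry
T0 LOAD — after: cnt=5, r=5 — load
T0 CAS — after: cnt=6, r=5 — ok
Flip is step 16.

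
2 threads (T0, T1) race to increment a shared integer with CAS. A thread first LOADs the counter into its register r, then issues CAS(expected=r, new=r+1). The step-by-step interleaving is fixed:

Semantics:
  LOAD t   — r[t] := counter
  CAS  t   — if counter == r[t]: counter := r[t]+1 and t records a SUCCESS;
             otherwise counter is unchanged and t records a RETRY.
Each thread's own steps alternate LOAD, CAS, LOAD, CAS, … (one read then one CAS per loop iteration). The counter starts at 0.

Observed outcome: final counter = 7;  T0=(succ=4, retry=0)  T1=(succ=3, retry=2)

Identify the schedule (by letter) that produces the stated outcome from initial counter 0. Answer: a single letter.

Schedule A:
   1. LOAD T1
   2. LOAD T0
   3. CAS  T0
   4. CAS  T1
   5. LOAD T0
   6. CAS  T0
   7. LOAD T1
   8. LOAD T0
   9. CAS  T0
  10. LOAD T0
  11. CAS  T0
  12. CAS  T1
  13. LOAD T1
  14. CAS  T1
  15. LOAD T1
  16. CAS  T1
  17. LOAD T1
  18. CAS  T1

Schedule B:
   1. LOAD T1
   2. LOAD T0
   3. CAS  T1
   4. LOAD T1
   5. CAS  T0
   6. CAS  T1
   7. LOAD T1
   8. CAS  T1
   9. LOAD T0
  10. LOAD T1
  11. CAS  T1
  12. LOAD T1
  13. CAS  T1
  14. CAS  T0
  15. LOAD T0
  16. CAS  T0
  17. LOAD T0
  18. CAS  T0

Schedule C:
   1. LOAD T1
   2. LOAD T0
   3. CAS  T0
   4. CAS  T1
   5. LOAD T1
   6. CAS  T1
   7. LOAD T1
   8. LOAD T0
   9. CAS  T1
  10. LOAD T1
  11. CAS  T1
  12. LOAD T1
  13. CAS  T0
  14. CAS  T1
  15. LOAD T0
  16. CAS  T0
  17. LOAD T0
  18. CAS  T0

Run A:
T1 LOAD — after: cnt=0, r=0 — load
T0 LOAD — after: cnt=0, r=0 — load
T0 CAS — after: cnt=1, r=0 — ok
T1 CAS — after: cnt=1, r=0 — retry
T0 LOAD — after: cnt=1, r=1 — load
T0 CAS — after: cnt=2, r=1 — ok
T1 LOAD — after: cnt=2, r=2 — load
T0 LOAD — after: cnt=2, r=2 — load
T0 CAS — after: cnt=3, r=2 — ok
T0 LOAD — after: cnt=3, r=3 — load
T0 CAS — after: cnt=4, r=3 — ok
T1 CAS — after: cnt=4, r=2 — retry
T1 LOAD — after: cnt=4, r=4 — load
T1 CAS — after: cnt=5, r=4 — ok
T1 LOAD — after: cnt=5, r=5 — load
T1 CAS — after: cnt=6, r=5 — ok
T1 LOAD — after: cnt=6, r=6 — load
T1 CAS — after: cnt=7, r=6 — ok

A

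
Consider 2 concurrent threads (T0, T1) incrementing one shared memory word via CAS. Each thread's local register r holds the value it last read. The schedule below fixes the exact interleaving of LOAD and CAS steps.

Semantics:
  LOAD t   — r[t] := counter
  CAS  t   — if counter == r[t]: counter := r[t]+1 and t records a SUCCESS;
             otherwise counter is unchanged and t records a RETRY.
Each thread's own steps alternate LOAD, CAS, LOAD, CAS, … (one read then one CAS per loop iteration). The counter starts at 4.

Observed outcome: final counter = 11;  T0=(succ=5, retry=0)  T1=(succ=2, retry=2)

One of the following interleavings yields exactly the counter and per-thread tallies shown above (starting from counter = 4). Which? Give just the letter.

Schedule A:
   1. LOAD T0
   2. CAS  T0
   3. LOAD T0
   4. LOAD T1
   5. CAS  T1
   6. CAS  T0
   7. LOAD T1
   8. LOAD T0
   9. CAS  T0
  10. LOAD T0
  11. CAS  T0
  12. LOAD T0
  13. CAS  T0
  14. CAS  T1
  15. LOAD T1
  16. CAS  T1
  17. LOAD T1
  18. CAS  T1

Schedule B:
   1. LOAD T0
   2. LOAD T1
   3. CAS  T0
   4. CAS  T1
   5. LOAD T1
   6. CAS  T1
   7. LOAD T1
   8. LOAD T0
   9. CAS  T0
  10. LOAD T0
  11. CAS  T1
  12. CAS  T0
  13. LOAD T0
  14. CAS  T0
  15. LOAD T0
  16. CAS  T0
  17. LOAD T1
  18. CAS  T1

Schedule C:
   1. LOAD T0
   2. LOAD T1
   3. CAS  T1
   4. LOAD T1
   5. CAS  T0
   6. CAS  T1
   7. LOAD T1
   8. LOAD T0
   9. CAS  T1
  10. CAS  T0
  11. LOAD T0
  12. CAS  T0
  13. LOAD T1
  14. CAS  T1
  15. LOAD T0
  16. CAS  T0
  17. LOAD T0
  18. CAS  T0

Run B:
T0 LOAD — after: cnt=4, r=4 — load
T1 LOAD — after: cnt=4, r=4 — load
T0 CAS — after: cnt=5, r=4 — ok
T1 CAS — after: cnt=5, r=4 — retry
T1 LOAD — after: cnt=5, r=5 — load
T1 CAS — after: cnt=6, r=5 — ok
T1 LOAD — after: cnt=6, r=6 — load
T0 LOAD — after: cnt=6, r=6 — load
T0 CAS — after: cnt=7, r=6 — ok
T0 LOAD — after: cnt=7, r=7 — load
T1 CAS — after: cnt=7, r=6 — retry
T0 CAS — after: cnt=8, r=7 — ok
T0 LOAD — after: cnt=8, r=8 — load
T0 CAS — after: cnt=9, r=8 — ok
T0 LOAD — after: cnt=9, r=9 — load
T0 CAS — after: cnt=10, r=9 — ok
T1 LOAD — after: cnt=10, r=10 — load
T1 CAS — after: cnt=11, r=10 — ok

B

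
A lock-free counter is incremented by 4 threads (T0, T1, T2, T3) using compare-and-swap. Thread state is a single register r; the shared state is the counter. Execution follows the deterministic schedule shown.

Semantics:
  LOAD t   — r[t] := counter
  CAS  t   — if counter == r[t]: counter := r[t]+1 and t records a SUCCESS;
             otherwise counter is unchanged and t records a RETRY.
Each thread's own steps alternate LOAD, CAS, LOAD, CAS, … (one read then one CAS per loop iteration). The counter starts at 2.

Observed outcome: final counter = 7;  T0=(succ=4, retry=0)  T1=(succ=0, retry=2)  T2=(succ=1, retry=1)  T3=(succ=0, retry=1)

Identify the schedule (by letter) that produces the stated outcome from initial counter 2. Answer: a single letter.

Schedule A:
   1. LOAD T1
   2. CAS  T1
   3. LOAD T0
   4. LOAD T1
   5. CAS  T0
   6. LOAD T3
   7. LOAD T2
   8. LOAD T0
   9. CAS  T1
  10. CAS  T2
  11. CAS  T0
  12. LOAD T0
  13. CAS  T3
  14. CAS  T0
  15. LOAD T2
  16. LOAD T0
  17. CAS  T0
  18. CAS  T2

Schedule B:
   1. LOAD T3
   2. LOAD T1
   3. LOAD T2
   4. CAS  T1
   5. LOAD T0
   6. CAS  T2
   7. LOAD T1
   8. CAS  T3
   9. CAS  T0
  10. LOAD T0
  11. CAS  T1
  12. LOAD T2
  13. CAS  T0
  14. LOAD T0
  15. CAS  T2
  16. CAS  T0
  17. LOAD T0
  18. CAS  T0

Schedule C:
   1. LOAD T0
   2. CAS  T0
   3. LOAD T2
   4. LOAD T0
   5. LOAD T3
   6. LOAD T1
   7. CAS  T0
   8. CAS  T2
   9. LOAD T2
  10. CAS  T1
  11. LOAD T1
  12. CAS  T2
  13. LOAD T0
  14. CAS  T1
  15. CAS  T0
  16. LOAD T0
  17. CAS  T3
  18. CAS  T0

C

Tracing schedule C:
   1) LOAD T0:  M=2  r_T0=2
   2) CAS  T0:  M=3  r_T0=2 ✓
   3) LOAD T2:  M=3  r_T2=3
   4) LOAD T0:  M=3  r_T0=3
   5) LOAD T3:  M=3  r_T3=3
   6) LOAD T1:  M=3  r_T1=3
   7) CAS  T0:  M=4  r_T0=3 ✓
   8) CAS  T2:  M=4  r_T2=3 ✗
   9) LOAD T2:  M=4  r_T2=4
  10) CAS  T1:  M=4  r_T1=3 ✗
  11) LOAD T1:  M=4  r_T1=4
  12) CAS  T2:  M=5  r_T2=4 ✓
  13) LOAD T0:  M=5  r_T0=5
  14) CAS  T1:  M=5  r_T1=4 ✗
  15) CAS  T0:  M=6  r_T0=5 ✓
  16) LOAD T0:  M=6  r_T0=6
  17) CAS  T3:  M=6  r_T3=3 ✗
  18) CAS  T0:  M=7  r_T0=6 ✓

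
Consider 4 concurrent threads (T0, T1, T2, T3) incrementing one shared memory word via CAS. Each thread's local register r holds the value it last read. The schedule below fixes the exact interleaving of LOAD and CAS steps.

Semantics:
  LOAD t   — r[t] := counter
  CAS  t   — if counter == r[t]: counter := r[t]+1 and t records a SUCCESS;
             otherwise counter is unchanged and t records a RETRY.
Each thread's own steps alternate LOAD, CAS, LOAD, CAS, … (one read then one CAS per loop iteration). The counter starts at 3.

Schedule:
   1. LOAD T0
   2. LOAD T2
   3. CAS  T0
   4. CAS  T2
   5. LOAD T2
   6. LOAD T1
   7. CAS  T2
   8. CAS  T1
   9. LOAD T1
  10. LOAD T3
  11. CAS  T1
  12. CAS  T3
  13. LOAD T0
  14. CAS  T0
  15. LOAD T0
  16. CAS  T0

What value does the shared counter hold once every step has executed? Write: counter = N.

counter = 8

T0 LOAD — after: cnt=3, r=3 — load
T2 LOAD — after: cnt=3, r=3 — load
T0 CAS — after: cnt=4, r=3 — ok
T2 CAS — after: cnt=4, r=3 — retry
T2 LOAD — after: cnt=4, r=4 — load
T1 LOAD — after: cnt=4, r=4 — load
T2 CAS — after: cnt=5, r=4 — ok
T1 CAS — after: cnt=5, r=4 — retry
T1 LOAD — after: cnt=5, r=5 — load
T3 LOAD — after: cnt=5, r=5 — load
T1 CAS — after: cnt=6, r=5 — ok
T3 CAS — after: cnt=6, r=5 — retry
T0 LOAD — after: cnt=6, r=6 — load
T0 CAS — after: cnt=7, r=6 — ok
T0 LOAD — after: cnt=7, r=7 — load
T0 CAS — after: cnt=8, r=7 — ok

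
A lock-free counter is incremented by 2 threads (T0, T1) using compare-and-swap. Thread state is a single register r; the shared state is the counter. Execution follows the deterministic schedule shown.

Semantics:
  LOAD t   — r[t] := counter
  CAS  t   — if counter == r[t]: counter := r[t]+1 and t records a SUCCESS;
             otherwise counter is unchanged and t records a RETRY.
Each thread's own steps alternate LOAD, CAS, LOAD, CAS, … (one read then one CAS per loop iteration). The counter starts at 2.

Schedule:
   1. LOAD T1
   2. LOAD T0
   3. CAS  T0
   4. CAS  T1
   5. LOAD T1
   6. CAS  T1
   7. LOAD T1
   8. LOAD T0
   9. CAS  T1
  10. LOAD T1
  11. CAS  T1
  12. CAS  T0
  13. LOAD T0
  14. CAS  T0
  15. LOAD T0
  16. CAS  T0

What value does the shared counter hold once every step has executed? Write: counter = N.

counter = 8

   1) LOAD T1:  M=2  r_T1=2
   2) LOAD T0:  M=2  r_T0=2
   3) CAS  T0:  M=3  r_T0=2 ✓
   4) CAS  T1:  M=3  r_T1=2 ✗
   5) LOAD T1:  M=3  r_T1=3
   6) CAS  T1:  M=4  r_T1=3 ✓
   7) LOAD T1:  M=4  r_T1=4
   8) LOAD T0:  M=4  r_T0=4
   9) CAS  T1:  M=5  r_T1=4 ✓
  10) LOAD T1:  M=5  r_T1=5
  11) CAS  T1:  M=6  r_T1=5 ✓
  12) CAS  T0:  M=6  r_T0=4 ✗
  13) LOAD T0:  M=6  r_T0=6
  14) CAS  T0:  M=7  r_T0=6 ✓
  15) LOAD T0:  M=7  r_T0=7
  16) CAS  T0:  M=8  r_T0=7 ✓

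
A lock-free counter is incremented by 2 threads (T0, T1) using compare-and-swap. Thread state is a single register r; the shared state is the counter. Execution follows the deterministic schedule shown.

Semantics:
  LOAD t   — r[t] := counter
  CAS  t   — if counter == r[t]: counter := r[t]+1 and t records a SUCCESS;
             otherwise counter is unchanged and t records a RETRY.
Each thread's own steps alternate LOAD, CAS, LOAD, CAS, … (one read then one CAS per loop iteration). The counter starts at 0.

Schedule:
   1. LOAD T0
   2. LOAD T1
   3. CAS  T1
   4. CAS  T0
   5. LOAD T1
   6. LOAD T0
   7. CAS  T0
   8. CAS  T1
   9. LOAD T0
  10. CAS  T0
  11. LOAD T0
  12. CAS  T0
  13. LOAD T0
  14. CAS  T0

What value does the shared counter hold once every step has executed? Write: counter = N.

T0 LOAD — after: cnt=0, r=0 — load
T1 LOAD — after: cnt=0, r=0 — load
T1 CAS — after: cnt=1, r=0 — ok
T0 CAS — after: cnt=1, r=0 — retry
T1 LOAD — after: cnt=1, r=1 — load
T0 LOAD — after: cnt=1, r=1 — load
T0 CAS — after: cnt=2, r=1 — ok
T1 CAS — after: cnt=2, r=1 — retry
T0 LOAD — after: cnt=2, r=2 — load
T0 CAS — after: cnt=3, r=2 — ok
T0 LOAD — after: cnt=3, r=3 — load
T0 CAS — after: cnt=4, r=3 — ok
T0 LOAD — after: cnt=4, r=4 — load
T0 CAS — after: cnt=5, r=4 — ok

counter = 5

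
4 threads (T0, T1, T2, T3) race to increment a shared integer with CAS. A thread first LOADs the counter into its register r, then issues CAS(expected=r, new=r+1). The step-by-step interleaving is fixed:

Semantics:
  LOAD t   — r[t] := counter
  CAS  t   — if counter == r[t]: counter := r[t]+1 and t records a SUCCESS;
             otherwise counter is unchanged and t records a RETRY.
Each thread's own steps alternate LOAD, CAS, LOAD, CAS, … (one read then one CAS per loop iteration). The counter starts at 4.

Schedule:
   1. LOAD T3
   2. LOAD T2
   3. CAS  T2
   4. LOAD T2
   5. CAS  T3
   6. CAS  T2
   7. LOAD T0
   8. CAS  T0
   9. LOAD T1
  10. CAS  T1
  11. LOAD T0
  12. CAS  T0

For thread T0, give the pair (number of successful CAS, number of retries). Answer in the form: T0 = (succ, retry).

step 1: T3 LOAD ⇒ load; ctr=4 reg=4
step 2: T2 LOAD ⇒ load; ctr=4 reg=4
step 3: T2 CAS ⇒ ok; ctr=5 reg=4
step 4: T2 LOAD ⇒ load; ctr=5 reg=5
step 5: T3 CAS ⇒ retry; ctr=5 reg=4
step 6: T2 CAS ⇒ ok; ctr=6 reg=5
step 7: T0 LOAD ⇒ load; ctr=6 reg=6
step 8: T0 CAS ⇒ ok; ctr=7 reg=6
step 9: T1 LOAD ⇒ load; ctr=7 reg=7
step 10: T1 CAS ⇒ ok; ctr=8 reg=7
step 11: T0 LOAD ⇒ load; ctr=8 reg=8
step 12: T0 CAS ⇒ ok; ctr=9 reg=8

T0 = (2, 0)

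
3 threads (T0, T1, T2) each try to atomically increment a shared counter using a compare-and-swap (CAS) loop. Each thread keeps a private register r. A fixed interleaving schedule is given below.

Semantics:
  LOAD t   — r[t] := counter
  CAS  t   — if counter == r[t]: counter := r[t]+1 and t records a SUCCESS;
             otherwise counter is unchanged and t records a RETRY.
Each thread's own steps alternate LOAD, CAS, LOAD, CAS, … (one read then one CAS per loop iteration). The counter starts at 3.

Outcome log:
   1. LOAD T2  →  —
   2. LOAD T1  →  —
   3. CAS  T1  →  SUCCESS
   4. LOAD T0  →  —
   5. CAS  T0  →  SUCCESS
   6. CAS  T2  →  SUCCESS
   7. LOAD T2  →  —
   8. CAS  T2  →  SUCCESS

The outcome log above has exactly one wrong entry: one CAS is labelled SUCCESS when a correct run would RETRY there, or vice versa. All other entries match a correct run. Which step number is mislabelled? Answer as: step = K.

step = 6

Correct run:
#1 T2 reads 3
#2 T1 reads 3
#3 T1 CAS(3→4) writes; counter now 4
#4 T0 reads 4
#5 T0 CAS(4→5) writes; counter now 5
#6 T2 CAS(3→4) fails; counter now 5
#7 T2 reads 5
#8 T2 CAS(5→6) writes; counter now 6
Mismatch at 6.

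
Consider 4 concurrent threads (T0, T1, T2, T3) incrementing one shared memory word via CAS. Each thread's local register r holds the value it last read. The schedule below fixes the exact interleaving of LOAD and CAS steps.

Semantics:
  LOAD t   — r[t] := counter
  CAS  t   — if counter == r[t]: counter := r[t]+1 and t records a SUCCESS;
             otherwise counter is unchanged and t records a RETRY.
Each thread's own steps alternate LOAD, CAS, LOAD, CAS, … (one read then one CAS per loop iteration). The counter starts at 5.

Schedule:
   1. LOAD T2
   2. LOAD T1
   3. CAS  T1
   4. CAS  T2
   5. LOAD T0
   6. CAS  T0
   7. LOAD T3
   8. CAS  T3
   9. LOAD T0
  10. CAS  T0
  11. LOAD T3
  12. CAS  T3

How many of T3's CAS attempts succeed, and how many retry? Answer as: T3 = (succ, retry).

#1 T2 reads 5
#2 T1 reads 5
#3 T1 CAS(5→6) writes; counter now 6
#4 T2 CAS(5→6) fails; counter now 6
#5 T0 reads 6
#6 T0 CAS(6→7) writes; counter now 7
#7 T3 reads 7
#8 T3 CAS(7→8) writes; counter now 8
#9 T0 reads 8
#10 T0 CAS(8→9) writes; counter now 9
#11 T3 reads 9
#12 T3 CAS(9→10) writes; counter now 10

T3 = (2, 0)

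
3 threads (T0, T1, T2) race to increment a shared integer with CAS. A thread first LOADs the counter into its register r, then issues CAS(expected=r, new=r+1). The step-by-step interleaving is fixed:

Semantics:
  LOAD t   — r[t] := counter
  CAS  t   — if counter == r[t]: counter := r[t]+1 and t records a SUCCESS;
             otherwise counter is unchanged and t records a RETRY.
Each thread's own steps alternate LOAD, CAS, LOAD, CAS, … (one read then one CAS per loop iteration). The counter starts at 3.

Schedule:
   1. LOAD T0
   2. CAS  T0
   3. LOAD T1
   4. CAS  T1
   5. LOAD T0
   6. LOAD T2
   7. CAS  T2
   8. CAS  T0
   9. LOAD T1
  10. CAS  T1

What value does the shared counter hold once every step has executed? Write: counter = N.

counter = 7

   1) LOAD T0:  M=3  r_T0=3
   2) CAS  T0:  M=4  r_T0=3 ✓
   3) LOAD T1:  M=4  r_T1=4
   4) CAS  T1:  M=5  r_T1=4 ✓
   5) LOAD T0:  M=5  r_T0=5
   6) LOAD T2:  M=5  r_T2=5
   7) CAS  T2:  M=6  r_T2=5 ✓
   8) CAS  T0:  M=6  r_T0=5 ✗
   9) LOAD T1:  M=6  r_T1=6
  10) CAS  T1:  M=7  r_T1=6 ✓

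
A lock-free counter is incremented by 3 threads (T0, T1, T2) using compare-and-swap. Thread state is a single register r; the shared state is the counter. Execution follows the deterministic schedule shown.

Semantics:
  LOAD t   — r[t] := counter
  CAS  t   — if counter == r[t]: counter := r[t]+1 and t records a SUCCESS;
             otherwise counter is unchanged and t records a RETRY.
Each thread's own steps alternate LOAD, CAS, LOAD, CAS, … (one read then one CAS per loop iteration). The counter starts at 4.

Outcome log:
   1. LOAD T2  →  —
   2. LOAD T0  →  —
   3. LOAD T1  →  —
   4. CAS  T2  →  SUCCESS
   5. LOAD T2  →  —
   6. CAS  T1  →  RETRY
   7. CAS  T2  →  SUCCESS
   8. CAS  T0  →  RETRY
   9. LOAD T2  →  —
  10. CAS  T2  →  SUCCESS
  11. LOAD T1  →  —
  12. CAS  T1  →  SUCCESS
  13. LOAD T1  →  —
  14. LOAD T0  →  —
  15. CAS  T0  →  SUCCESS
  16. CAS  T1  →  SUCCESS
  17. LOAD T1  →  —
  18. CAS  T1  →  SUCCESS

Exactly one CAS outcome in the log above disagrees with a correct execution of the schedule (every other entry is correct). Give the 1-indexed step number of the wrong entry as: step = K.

Correct run:
1. LOAD T2 → mem=4 r[T2]=4 [LOAD]
2. LOAD T0 → mem=4 r[T0]=4 [LOAD]
3. LOAD T1 → mem=4 r[T1]=4 [LOAD]
4. CAS T2 → mem=5 r[T2]=4 [OK]
5. LOAD T2 → mem=5 r[T2]=5 [LOAD]
6. CAS T1 → mem=5 r[T1]=4 [RETRY]
7. CAS T2 → mem=6 r[T2]=5 [OK]
8. CAS T0 → mem=6 r[T0]=4 [RETRY]
9. LOAD T2 → mem=6 r[T2]=6 [LOAD]
10. CAS T2 → mem=7 r[T2]=6 [OK]
11. LOAD T1 → mem=7 r[T1]=7 [LOAD]
12. CAS T1 → mem=8 r[T1]=7 [OK]
13. LOAD T1 → mem=8 r[T1]=8 [LOAD]
14. LOAD T0 → mem=8 r[T0]=8 [LOAD]
15. CAS T0 → mem=9 r[T0]=8 [OK]
16. CAS T1 → mem=9 r[T1]=8 [RETRY]
17. LOAD T1 → mem=9 r[T1]=9 [LOAD]
18. CAS T1 → mem=10 r[T1]=9 [OK]
Mismatch at 16.

step = 16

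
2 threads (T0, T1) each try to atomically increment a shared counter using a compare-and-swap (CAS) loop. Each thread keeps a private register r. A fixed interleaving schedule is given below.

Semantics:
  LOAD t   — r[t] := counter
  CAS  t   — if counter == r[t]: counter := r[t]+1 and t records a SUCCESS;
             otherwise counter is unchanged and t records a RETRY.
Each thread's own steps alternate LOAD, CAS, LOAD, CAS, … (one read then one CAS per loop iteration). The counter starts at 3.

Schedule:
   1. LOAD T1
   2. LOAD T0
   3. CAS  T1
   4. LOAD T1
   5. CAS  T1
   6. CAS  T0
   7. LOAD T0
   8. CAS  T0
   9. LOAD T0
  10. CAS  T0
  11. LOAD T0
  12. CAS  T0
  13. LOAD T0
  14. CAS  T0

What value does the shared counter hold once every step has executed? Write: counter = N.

#1 T1 reads 3
#2 T0 reads 3
#3 T1 CAS(3→4) writes; counter now 4
#4 T1 reads 4
#5 T1 CAS(4→5) writes; counter now 5
#6 T0 CAS(3→4) fails; counter now 5
#7 T0 reads 5
#8 T0 CAS(5→6) writes; counter now 6
#9 T0 reads 6
#10 T0 CAS(6→7) writes; counter now 7
#11 T0 reads 7
#12 T0 CAS(7→8) writes; counter now 8
#13 T0 reads 8
#14 T0 CAS(8→9) writes; counter now 9

counter = 9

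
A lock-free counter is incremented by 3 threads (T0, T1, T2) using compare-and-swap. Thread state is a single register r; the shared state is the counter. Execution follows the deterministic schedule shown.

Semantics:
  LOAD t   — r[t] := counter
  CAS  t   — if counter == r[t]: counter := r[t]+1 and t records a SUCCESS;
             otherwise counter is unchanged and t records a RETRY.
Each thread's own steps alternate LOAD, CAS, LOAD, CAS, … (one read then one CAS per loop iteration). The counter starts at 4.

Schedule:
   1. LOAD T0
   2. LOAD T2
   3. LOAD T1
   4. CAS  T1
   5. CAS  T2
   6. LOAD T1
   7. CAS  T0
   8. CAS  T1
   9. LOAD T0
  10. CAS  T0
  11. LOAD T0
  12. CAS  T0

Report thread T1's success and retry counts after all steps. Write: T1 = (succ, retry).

T1 = (2, 0)

1. LOAD T0 → mem=4 r[T0]=4 [LOAD]
2. LOAD T2 → mem=4 r[T2]=4 [LOAD]
3. LOAD T1 → mem=4 r[T1]=4 [LOAD]
4. CAS T1 → mem=5 r[T1]=4 [OK]
5. CAS T2 → mem=5 r[T2]=4 [RETRY]
6. LOAD T1 → mem=5 r[T1]=5 [LOAD]
7. CAS T0 → mem=5 r[T0]=4 [RETRY]
8. CAS T1 → mem=6 r[T1]=5 [OK]
9. LOAD T0 → mem=6 r[T0]=6 [LOAD]
10. CAS T0 → mem=7 r[T0]=6 [OK]
11. LOAD T0 → mem=7 r[T0]=7 [LOAD]
12. CAS T0 → mem=8 r[T0]=7 [OK]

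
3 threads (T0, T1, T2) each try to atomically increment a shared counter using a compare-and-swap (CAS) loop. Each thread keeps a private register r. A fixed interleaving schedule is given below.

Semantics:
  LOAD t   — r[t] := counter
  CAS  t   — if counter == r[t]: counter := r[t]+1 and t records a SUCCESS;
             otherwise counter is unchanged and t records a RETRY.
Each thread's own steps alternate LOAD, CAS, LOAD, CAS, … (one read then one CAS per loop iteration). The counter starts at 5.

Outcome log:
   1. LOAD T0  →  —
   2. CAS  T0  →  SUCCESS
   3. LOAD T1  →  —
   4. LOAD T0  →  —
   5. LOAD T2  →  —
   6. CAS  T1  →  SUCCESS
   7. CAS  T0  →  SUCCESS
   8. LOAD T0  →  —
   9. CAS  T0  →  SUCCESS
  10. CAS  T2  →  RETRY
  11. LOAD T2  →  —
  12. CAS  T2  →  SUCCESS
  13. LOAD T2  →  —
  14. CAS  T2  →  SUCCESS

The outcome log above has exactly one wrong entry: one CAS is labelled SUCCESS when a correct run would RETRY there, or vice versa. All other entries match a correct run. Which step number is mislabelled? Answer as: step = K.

step = 7

Re-executing:
   1) LOAD T0:  M=5  r_T0=5
   2) CAS  T0:  M=6  r_T0=5 ✓
   3) LOAD T1:  M=6  r_T1=6
   4) LOAD T0:  M=6  r_T0=6
   5) LOAD T2:  M=6  r_T2=6
   6) CAS  T1:  M=7  r_T1=6 ✓
   7) CAS  T0:  M=7  r_T0=6 ✗
   8) LOAD T0:  M=7  r_T0=7
   9) CAS  T0:  M=8  r_T0=7 ✓
  10) CAS  T2:  M=8  r_T2=6 ✗
  11) LOAD T2:  M=8  r_T2=8
  12) CAS  T2:  M=9  r_T2=8 ✓
  13) LOAD T2:  M=9  r_T2=9
  14) CAS  T2:  M=10  r_T2=9 ✓
Mismatch at 7.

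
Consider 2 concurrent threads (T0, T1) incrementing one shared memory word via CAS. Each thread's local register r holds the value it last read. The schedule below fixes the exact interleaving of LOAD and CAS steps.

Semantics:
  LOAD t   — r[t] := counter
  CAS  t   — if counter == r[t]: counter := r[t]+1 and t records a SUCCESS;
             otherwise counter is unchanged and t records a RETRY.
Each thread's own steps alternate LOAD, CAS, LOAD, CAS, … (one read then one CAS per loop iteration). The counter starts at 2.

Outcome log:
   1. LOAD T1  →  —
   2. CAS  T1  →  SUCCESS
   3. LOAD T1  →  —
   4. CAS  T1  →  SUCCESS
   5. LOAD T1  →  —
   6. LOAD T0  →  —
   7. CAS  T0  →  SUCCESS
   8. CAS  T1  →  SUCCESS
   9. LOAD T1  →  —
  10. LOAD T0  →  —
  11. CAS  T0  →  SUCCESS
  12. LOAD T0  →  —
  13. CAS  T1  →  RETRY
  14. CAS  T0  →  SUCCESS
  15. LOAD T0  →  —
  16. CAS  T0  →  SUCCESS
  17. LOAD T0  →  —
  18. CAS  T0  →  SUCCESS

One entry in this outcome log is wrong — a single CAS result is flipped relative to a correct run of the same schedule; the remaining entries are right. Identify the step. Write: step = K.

step = 8

Correct run:
#1 T1 reads 2
#2 T1 CAS(2→3) writes; counter now 3
#3 T1 reads 3
#4 T1 CAS(3→4) writes; counter now 4
#5 T1 reads 4
#6 T0 reads 4
#7 T0 CAS(4→5) writes; counter now 5
#8 T1 CAS(4→5) fails; counter now 5
#9 T1 reads 5
#10 T0 reads 5
#11 T0 CAS(5→6) writes; counter now 6
#12 T0 reads 6
#13 T1 CAS(5→6) fails; counter now 6
#14 T0 CAS(6→7) writes; counter now 7
#15 T0 reads 7
#16 T0 CAS(7→8) writes; counter now 8
#17 T0 reads 8
#18 T0 CAS(8→9) writes; counter now 9
Mismatch at 8.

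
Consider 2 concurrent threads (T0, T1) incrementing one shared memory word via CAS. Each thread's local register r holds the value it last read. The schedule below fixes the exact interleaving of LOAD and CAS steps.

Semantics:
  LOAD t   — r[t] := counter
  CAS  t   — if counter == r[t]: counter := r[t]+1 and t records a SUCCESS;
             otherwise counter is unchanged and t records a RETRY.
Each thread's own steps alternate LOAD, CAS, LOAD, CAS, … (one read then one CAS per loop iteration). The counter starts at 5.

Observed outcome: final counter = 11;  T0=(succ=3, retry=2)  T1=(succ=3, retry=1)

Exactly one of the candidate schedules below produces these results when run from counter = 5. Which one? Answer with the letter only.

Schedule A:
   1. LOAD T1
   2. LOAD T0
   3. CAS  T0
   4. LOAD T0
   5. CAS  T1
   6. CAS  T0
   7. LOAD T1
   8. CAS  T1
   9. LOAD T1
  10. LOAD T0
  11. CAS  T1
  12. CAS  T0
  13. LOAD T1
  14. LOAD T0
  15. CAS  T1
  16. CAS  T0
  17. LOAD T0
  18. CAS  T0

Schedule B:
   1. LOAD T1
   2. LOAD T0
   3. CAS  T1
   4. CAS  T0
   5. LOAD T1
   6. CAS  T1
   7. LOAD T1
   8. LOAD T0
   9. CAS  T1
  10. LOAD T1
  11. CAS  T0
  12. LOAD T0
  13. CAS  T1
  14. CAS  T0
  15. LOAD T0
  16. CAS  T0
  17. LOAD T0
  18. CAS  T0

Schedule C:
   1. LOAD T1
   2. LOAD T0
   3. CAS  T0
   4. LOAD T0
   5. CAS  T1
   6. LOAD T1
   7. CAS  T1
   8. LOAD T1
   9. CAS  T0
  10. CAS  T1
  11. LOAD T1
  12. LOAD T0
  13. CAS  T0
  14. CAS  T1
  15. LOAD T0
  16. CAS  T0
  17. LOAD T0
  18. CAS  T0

A

Simulating candidate A:
step 1: T1 LOAD ⇒ load; ctr=5 reg=5
step 2: T0 LOAD ⇒ load; ctr=5 reg=5
step 3: T0 CAS ⇒ ok; ctr=6 reg=5
step 4: T0 LOAD ⇒ load; ctr=6 reg=6
step 5: T1 CAS ⇒ retry; ctr=6 reg=5
step 6: T0 CAS ⇒ ok; ctr=7 reg=6
step 7: T1 LOAD ⇒ load; ctr=7 reg=7
step 8: T1 CAS ⇒ ok; ctr=8 reg=7
step 9: T1 LOAD ⇒ load; ctr=8 reg=8
step 10: T0 LOAD ⇒ load; ctr=8 reg=8
step 11: T1 CAS ⇒ ok; ctr=9 reg=8
step 12: T0 CAS ⇒ retry; ctr=9 reg=8
step 13: T1 LOAD ⇒ load; ctr=9 reg=9
step 14: T0 LOAD ⇒ load; ctr=9 reg=9
step 15: T1 CAS ⇒ ok; ctr=10 reg=9
step 16: T0 CAS ⇒ retry; ctr=10 reg=9
step 17: T0 LOAD ⇒ load; ctr=10 reg=10
step 18: T0 CAS ⇒ ok; ctr=11 reg=10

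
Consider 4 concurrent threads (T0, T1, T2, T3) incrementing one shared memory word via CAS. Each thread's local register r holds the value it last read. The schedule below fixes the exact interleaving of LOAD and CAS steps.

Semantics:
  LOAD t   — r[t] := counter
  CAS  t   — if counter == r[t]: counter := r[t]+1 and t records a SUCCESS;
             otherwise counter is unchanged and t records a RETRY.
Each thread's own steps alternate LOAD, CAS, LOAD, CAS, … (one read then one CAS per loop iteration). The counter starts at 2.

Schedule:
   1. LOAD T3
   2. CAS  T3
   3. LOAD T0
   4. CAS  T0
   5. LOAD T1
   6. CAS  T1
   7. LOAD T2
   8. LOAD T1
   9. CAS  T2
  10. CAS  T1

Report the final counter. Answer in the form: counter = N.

#1 T3 reads 2
#2 T3 CAS(2→3) writes; counter now 3
#3 T0 reads 3
#4 T0 CAS(3→4) writes; counter now 4
#5 T1 reads 4
#6 T1 CAS(4→5) writes; counter now 5
#7 T2 reads 5
#8 T1 reads 5
#9 T2 CAS(5→6) writes; counter now 6
#10 T1 CAS(5→6) fails; counter now 6

counter = 6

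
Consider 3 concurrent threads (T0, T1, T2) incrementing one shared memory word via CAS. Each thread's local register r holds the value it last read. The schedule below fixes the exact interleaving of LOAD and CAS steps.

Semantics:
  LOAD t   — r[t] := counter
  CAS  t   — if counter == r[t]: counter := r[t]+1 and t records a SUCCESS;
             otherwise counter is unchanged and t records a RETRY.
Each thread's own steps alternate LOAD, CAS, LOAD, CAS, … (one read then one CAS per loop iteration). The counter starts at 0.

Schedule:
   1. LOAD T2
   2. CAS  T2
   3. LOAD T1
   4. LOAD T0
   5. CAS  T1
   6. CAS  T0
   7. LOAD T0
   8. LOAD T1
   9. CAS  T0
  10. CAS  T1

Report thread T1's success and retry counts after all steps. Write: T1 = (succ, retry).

T1 = (1, 1)

#1 T2 reads 0
#2 T2 CAS(0→1) writes; counter now 1
#3 T1 reads 1
#4 T0 reads 1
#5 T1 CAS(1→2) writes; counter now 2
#6 T0 CAS(1→2) fails; counter now 2
#7 T0 reads 2
#8 T1 reads 2
#9 T0 CAS(2→3) writes; counter now 3
#10 T1 CAS(2→3) fails; counter now 3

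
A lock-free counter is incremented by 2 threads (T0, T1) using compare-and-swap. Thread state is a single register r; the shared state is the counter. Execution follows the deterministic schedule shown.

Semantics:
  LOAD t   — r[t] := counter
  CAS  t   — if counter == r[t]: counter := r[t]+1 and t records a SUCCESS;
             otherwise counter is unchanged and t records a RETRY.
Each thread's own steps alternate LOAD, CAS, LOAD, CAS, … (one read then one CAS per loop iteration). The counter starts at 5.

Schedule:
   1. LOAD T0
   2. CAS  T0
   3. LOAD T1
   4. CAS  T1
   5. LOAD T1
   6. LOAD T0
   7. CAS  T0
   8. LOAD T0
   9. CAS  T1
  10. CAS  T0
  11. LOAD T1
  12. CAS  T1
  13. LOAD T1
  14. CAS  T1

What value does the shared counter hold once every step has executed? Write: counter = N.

   1) LOAD T0:  M=5  r_T0=5
   2) CAS  T0:  M=6  r_T0=5 ✓
   3) LOAD T1:  M=6  r_T1=6
   4) CAS  T1:  M=7  r_T1=6 ✓
   5) LOAD T1:  M=7  r_T1=7
   6) LOAD T0:  M=7  r_T0=7
   7) CAS  T0:  M=8  r_T0=7 ✓
   8) LOAD T0:  M=8  r_T0=8
   9) CAS  T1:  M=8  r_T1=7 ✗
  10) CAS  T0:  M=9  r_T0=8 ✓
  11) LOAD T1:  M=9  r_T1=9
  12) CAS  T1:  M=10  r_T1=9 ✓
  13) LOAD T1:  M=10  r_T1=10
  14) CAS  T1:  M=11  r_T1=10 ✓

counter = 11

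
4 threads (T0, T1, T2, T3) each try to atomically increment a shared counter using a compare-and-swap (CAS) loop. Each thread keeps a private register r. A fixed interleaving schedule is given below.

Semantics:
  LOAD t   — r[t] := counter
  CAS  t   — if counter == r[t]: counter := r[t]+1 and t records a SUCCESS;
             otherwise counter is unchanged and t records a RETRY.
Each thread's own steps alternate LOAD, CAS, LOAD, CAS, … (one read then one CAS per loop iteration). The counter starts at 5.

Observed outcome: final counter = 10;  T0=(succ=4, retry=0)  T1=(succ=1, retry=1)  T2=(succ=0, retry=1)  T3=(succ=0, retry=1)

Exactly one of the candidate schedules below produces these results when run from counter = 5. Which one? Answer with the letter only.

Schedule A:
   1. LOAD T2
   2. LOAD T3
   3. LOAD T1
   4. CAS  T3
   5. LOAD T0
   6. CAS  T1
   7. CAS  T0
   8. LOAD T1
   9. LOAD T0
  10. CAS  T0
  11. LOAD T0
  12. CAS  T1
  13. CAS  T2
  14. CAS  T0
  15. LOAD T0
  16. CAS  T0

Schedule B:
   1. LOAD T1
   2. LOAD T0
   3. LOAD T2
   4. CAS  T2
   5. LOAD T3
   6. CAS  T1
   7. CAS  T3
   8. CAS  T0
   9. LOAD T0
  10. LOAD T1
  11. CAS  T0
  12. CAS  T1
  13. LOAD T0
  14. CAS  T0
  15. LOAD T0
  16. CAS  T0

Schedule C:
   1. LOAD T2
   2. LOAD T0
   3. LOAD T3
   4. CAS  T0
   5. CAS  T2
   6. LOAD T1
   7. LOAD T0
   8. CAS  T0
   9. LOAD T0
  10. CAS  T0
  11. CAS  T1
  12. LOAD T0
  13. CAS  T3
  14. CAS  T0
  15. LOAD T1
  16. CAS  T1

C

Tracing schedule C:
[1] T2.load  rd  (counter 5, T2.r 5)
[2] T0.load  rd  (counter 5, T0.r 5)
[3] T3.load  rd  (counter 5, T3.r 5)
[4] T0.cas  hit  (counter 6, T0.r 5)
[5] T2.cas  miss  (counter 6, T2.r 5)
[6] T1.load  rd  (counter 6, T1.r 6)
[7] T0.load  rd  (counter 6, T0.r 6)
[8] T0.cas  hit  (counter 7, T0.r 6)
[9] T0.load  rd  (counter 7, T0.r 7)
[10] T0.cas  hit  (counter 8, T0.r 7)
[11] T1.cas  miss  (counter 8, T1.r 6)
[12] T0.load  rd  (counter 8, T0.r 8)
[13] T3.cas  miss  (counter 8, T3.r 5)
[14] T0.cas  hit  (counter 9, T0.r 8)
[15] T1.load  rd  (counter 9, T1.r 9)
[16] T1.cas  hit  (counter 10, T1.r 9)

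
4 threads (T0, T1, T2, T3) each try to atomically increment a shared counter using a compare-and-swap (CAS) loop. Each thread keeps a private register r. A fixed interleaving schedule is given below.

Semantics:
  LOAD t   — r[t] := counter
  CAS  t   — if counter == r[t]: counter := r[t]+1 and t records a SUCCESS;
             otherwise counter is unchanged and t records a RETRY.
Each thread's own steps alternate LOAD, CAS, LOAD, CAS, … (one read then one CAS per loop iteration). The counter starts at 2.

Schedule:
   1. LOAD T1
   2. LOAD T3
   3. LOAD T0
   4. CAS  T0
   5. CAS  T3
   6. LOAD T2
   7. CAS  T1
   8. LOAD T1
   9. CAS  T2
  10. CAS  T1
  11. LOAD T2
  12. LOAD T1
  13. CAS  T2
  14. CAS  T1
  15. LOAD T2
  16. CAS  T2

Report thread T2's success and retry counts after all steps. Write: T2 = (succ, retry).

T2 = (3, 0)

[1] T1.load  rd  (counter 2, T1.r 2)
[2] T3.load  rd  (counter 2, T3.r 2)
[3] T0.load  rd  (counter 2, T0.r 2)
[4] T0.cas  hit  (counter 3, T0.r 2)
[5] T3.cas  miss  (counter 3, T3.r 2)
[6] T2.load  rd  (counter 3, T2.r 3)
[7] T1.cas  miss  (counter 3, T1.r 2)
[8] T1.load  rd  (counter 3, T1.r 3)
[9] T2.cas  hit  (counter 4, T2.r 3)
[10] T1.cas  miss  (counter 4, T1.r 3)
[11] T2.load  rd  (counter 4, T2.r 4)
[12] T1.load  rd  (counter 4, T1.r 4)
[13] T2.cas  hit  (counter 5, T2.r 4)
[14] T1.cas  miss  (counter 5, T1.r 4)
[15] T2.load  rd  (counter 5, T2.r 5)
[16] T2.cas  hit  (counter 6, T2.r 5)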